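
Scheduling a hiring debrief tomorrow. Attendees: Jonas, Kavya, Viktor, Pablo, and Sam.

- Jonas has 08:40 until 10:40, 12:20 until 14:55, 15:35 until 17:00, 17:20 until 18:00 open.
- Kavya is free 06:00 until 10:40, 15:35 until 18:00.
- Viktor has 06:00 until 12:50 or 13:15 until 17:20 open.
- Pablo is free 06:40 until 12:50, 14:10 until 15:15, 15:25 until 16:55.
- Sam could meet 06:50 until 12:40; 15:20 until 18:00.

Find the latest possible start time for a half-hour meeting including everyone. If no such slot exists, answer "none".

16:25

Jonas ∩ Kavya: 08:40-10:40, 15:35-17:00, 17:20-18:00.
Jonas ∩ Kavya ∩ Viktor: 08:40-10:40, 15:35-17:00.
Jonas ∩ Kavya ∩ Viktor ∩ Pablo: 08:40-10:40, 15:35-16:55.
Jonas ∩ Kavya ∩ Viktor ∩ Pablo ∩ Sam: 08:40-10:40, 15:35-16:55.
The last common window of at least 30 minutes is 15:35-16:55; a 30-minute meeting can start as late as 16:25 and still end by 16:55.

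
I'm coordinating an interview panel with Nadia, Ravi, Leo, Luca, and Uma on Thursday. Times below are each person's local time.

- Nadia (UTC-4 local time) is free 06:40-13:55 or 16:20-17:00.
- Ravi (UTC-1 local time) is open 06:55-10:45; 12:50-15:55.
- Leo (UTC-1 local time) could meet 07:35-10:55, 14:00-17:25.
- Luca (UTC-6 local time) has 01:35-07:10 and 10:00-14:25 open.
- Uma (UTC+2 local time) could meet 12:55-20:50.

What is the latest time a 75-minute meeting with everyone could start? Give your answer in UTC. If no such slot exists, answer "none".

none

Nadia in UTC: 10:40-17:55, 20:20-21:00 (add 4h to convert from UTC-4).
Ravi in UTC: 07:55-11:45, 13:50-16:55 (add 1h to convert from UTC-1).
Leo in UTC: 08:35-11:55, 15:00-18:25 (add 1h to convert from UTC-1).
Luca in UTC: 07:35-13:10, 16:00-20:25 (add 6h to convert from UTC-6).
Uma in UTC: 10:55-18:50 (subtract 2h to convert from UTC+2).
Nadia ∩ Ravi: 10:40-11:45, 13:50-16:55.
Nadia ∩ Ravi ∩ Leo: 10:40-11:45, 15:00-16:55.
Nadia ∩ Ravi ∩ Leo ∩ Luca: 10:40-11:45, 16:00-16:55.
Nadia ∩ Ravi ∩ Leo ∩ Luca ∩ Uma: 10:55-11:45, 16:00-16:55.
No common window is at least 75 minutes long.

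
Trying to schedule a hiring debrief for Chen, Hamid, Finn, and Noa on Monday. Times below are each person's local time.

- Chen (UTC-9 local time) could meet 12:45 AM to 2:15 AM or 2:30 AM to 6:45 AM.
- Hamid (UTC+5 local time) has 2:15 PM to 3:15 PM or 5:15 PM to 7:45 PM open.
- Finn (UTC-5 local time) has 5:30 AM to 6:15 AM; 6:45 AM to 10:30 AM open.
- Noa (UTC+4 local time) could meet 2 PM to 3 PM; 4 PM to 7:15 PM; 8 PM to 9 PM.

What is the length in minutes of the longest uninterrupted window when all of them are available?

Chen in UTC: 09:45-11:15, 11:30-15:45 (add 9h to convert from UTC-9).
Hamid in UTC: 09:15-10:15, 12:15-14:45 (subtract 5h to convert from UTC+5).
Finn in UTC: 10:30-11:15, 11:45-15:30 (add 5h to convert from UTC-5).
Noa in UTC: 10:00-11:00, 12:00-15:15, 16:00-17:00 (subtract 4h to convert from UTC+4).
Chen ∩ Hamid: 09:45-10:15, 12:15-14:45.
Chen ∩ Hamid ∩ Finn: 12:15-14:45.
Chen ∩ Hamid ∩ Finn ∩ Noa: 12:15-14:45.
The longest is 12:15-14:45 at 150 minutes.

150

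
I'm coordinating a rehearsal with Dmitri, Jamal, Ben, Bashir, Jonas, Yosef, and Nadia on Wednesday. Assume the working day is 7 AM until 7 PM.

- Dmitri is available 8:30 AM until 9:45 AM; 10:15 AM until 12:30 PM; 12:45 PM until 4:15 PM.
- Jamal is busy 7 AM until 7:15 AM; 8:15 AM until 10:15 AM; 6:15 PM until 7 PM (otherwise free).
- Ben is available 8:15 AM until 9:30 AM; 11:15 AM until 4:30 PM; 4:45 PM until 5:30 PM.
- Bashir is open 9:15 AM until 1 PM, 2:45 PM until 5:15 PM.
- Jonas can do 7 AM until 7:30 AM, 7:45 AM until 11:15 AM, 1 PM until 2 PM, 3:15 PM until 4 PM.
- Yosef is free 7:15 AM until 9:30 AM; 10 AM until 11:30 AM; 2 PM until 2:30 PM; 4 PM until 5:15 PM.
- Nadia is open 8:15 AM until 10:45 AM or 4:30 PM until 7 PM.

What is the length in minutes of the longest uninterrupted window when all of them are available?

Dmitri free: 08:30-09:45, 10:15-12:30, 12:45-16:15.
Jamal free: 07:15-08:15, 10:15-18:15 (invert busy blocks within the working day).
Ben free: 08:15-09:30, 11:15-16:30, 16:45-17:30.
Bashir free: 09:15-13:00, 14:45-17:15.
Jonas free: 07:00-07:30, 07:45-11:15, 13:00-14:00, 15:15-16:00.
Yosef free: 07:15-09:30, 10:00-11:30, 14:00-14:30, 16:00-17:15.
Nadia free: 08:15-10:45, 16:30-19:00.
Dmitri ∩ Jamal: 10:15-12:30, 12:45-16:15.
Dmitri ∩ Jamal ∩ Ben: 11:15-12:30, 12:45-16:15.
Dmitri ∩ Jamal ∩ Ben ∩ Bashir: 11:15-12:30, 12:45-13:00, 14:45-16:15.
Dmitri ∩ Jamal ∩ Ben ∩ Bashir ∩ Jonas: 15:15-16:00.
Dmitri ∩ Jamal ∩ Ben ∩ Bashir ∩ Jonas ∩ Yosef: ∅.
Dmitri ∩ Jamal ∩ Ben ∩ Bashir ∩ Jonas ∩ Yosef ∩ Nadia: ∅.
There is no time when everyone is free.
No common window exists, so the longest block is 0 minutes.

0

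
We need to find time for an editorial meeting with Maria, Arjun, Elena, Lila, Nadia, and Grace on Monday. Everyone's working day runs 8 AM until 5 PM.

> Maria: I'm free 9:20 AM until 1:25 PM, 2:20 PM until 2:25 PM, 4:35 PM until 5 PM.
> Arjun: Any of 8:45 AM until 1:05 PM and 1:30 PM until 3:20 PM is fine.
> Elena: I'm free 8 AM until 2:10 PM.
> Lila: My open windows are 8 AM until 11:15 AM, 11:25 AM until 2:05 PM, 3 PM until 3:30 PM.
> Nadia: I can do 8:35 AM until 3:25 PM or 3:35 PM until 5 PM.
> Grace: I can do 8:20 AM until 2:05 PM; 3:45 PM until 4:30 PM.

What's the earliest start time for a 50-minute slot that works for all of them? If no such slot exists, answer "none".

09:20

Maria ∩ Arjun: 09:20-13:05, 14:20-14:25.
Maria ∩ Arjun ∩ Elena: 09:20-13:05.
Maria ∩ Arjun ∩ Elena ∩ Lila: 09:20-11:15, 11:25-13:05.
Maria ∩ Arjun ∩ Elena ∩ Lila ∩ Nadia: 09:20-11:15, 11:25-13:05.
Maria ∩ Arjun ∩ Elena ∩ Lila ∩ Nadia ∩ Grace: 09:20-11:15, 11:25-13:05.
The first common window of at least 50 minutes is 09:20-11:15, so the earliest start is 09:20.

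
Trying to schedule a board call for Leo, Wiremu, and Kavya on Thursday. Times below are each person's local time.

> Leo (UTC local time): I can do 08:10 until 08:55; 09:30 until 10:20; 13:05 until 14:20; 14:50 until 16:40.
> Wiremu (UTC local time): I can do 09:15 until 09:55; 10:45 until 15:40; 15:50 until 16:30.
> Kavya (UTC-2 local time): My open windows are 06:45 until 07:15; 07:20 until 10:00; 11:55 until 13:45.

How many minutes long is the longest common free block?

50

Leo in UTC: 08:10-08:55, 09:30-10:20, 13:05-14:20, 14:50-16:40.
Wiremu in UTC: 09:15-09:55, 10:45-15:40, 15:50-16:30.
Kavya in UTC: 08:45-09:15, 09:20-12:00, 13:55-15:45 (add 2h to convert from UTC-2).
Leo ∩ Wiremu: 09:30-09:55, 13:05-14:20, 14:50-15:40, 15:50-16:30.
Leo ∩ Wiremu ∩ Kavya: 09:30-09:55, 13:55-14:20, 14:50-15:40.
The longest is 14:50-15:40 at 50 minutes.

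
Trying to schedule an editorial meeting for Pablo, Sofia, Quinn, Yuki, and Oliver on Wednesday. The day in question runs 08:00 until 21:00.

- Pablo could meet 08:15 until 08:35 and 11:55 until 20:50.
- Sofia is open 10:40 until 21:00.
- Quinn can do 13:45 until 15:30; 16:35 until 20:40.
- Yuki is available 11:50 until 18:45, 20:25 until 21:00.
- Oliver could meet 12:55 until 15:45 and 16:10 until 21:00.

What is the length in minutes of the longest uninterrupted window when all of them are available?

130

Pablo ∩ Sofia: 11:55-20:50.
Pablo ∩ Sofia ∩ Quinn: 13:45-15:30, 16:35-20:40.
Pablo ∩ Sofia ∩ Quinn ∩ Yuki: 13:45-15:30, 16:35-18:45, 20:25-20:40.
Pablo ∩ Sofia ∩ Quinn ∩ Yuki ∩ Oliver: 13:45-15:30, 16:35-18:45, 20:25-20:40.
So the common availability across everyone is 13:45-15:30, 16:35-18:45, 20:25-20:40.
The longest is 16:35-18:45 at 130 minutes.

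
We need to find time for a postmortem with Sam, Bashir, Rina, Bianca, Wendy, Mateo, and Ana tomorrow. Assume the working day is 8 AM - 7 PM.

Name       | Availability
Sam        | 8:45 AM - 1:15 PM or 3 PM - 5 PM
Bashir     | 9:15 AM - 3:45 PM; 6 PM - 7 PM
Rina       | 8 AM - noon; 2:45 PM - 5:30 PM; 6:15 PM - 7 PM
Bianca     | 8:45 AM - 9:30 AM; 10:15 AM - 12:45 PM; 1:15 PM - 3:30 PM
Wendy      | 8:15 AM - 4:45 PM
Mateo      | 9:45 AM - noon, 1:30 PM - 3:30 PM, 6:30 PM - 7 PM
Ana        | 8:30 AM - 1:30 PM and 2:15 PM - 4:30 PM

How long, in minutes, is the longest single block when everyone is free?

Sam ∩ Bashir: 09:15-13:15, 15:00-15:45.
Sam ∩ Bashir ∩ Rina: 09:15-12:00, 15:00-15:45.
Sam ∩ Bashir ∩ Rina ∩ Bianca: 09:15-09:30, 10:15-12:00, 15:00-15:30.
Sam ∩ Bashir ∩ Rina ∩ Bianca ∩ Wendy: 09:15-09:30, 10:15-12:00, 15:00-15:30.
Sam ∩ Bashir ∩ Rina ∩ Bianca ∩ Wendy ∩ Mateo: 10:15-12:00, 15:00-15:30.
Sam ∩ Bashir ∩ Rina ∩ Bianca ∩ Wendy ∩ Mateo ∩ Ana: 10:15-12:00, 15:00-15:30.
The longest is 10:15-12:00 at 105 minutes.

105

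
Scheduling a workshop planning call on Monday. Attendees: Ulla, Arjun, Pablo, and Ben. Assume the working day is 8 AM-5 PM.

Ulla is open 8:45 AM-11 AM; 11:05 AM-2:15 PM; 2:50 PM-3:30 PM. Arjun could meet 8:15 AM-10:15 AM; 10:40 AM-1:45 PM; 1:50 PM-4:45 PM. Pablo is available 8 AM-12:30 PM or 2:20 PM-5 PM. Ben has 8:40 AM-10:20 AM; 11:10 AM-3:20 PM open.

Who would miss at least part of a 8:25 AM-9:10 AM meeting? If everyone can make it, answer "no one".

Ben, Ulla

Ulla: not fully free for 08:25-09:10. Arjun: free for 08:25-09:10. Pablo: free for 08:25-09:10. Ben: not fully free for 08:25-09:10.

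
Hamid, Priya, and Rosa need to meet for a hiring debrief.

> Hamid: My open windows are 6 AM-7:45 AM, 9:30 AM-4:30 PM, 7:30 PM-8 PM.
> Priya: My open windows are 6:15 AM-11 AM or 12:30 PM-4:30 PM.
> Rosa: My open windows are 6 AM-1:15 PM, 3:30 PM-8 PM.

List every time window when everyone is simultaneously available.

Hamid ∩ Priya: 06:15-07:45, 09:30-11:00, 12:30-16:30.
Hamid ∩ Priya ∩ Rosa: 06:15-07:45, 09:30-11:00, 12:30-13:15, 15:30-16:30.

06:15-07:45, 09:30-11:00, 12:30-13:15, 15:30-16:30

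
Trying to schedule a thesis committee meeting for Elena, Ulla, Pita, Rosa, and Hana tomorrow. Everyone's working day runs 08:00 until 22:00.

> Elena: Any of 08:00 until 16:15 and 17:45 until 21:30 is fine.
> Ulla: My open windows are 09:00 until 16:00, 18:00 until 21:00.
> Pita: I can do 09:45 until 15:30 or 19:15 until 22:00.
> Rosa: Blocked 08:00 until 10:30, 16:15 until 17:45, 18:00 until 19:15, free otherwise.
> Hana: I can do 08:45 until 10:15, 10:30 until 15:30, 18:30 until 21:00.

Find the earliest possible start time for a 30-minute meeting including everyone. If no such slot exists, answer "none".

Elena free: 08:00-16:15, 17:45-21:30.
Ulla free: 09:00-16:00, 18:00-21:00.
Pita free: 09:45-15:30, 19:15-22:00.
Rosa free: 10:30-16:15, 17:45-18:00, 19:15-22:00 (invert busy blocks within the working day).
Hana free: 08:45-10:15, 10:30-15:30, 18:30-21:00.
Elena ∩ Ulla: 09:00-16:00, 18:00-21:00.
Elena ∩ Ulla ∩ Pita: 09:45-15:30, 19:15-21:00.
Elena ∩ Ulla ∩ Pita ∩ Rosa: 10:30-15:30, 19:15-21:00.
Elena ∩ Ulla ∩ Pita ∩ Rosa ∩ Hana: 10:30-15:30, 19:15-21:00.
The first common window of at least 30 minutes is 10:30-15:30, so the earliest start is 10:30.

10:30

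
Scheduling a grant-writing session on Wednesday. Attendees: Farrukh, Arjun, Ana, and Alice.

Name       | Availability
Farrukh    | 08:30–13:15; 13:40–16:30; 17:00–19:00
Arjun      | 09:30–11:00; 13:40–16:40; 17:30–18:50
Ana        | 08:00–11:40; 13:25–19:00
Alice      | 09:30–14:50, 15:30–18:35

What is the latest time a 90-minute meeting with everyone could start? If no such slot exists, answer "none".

Farrukh ∩ Arjun: 09:30-11:00, 13:40-16:30, 17:30-18:50.
Farrukh ∩ Arjun ∩ Ana: 09:30-11:00, 13:40-16:30, 17:30-18:50.
Farrukh ∩ Arjun ∩ Ana ∩ Alice: 09:30-11:00, 13:40-14:50, 15:30-16:30, 17:30-18:35.
So the common availability across everyone is 09:30-11:00, 13:40-14:50, 15:30-16:30, 17:30-18:35.
The last common window of at least 90 minutes is 09:30-11:00; a 90-minute meeting can start as late as 09:30 and still end by 11:00.

09:30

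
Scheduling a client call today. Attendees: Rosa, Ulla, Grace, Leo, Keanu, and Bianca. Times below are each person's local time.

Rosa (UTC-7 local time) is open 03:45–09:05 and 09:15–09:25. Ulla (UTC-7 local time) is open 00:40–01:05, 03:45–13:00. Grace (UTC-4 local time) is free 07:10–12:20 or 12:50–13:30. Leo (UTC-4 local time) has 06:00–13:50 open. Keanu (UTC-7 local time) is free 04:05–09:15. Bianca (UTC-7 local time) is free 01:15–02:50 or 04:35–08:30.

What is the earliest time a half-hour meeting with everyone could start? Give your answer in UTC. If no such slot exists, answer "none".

Rosa in UTC: 10:45-16:05, 16:15-16:25 (add 7h to convert from UTC-7).
Ulla in UTC: 07:40-08:05, 10:45-20:00 (add 7h to convert from UTC-7).
Grace in UTC: 11:10-16:20, 16:50-17:30 (add 4h to convert from UTC-4).
Leo in UTC: 10:00-17:50 (add 4h to convert from UTC-4).
Keanu in UTC: 11:05-16:15 (add 7h to convert from UTC-7).
Bianca in UTC: 08:15-09:50, 11:35-15:30 (add 7h to convert from UTC-7).
Rosa ∩ Ulla: 10:45-16:05, 16:15-16:25.
Rosa ∩ Ulla ∩ Grace: 11:10-16:05, 16:15-16:20.
Rosa ∩ Ulla ∩ Grace ∩ Leo: 11:10-16:05, 16:15-16:20.
Rosa ∩ Ulla ∩ Grace ∩ Leo ∩ Keanu: 11:10-16:05.
Rosa ∩ Ulla ∩ Grace ∩ Leo ∩ Keanu ∩ Bianca: 11:35-15:30.
Those are the intersection windows.
The first common window of at least 30 minutes is 11:35-15:30, so the earliest start is 11:35.

11:35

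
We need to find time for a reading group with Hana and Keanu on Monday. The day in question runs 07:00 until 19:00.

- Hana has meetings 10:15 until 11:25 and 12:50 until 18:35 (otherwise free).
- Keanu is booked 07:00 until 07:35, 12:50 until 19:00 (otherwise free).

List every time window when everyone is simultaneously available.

Hana free: 07:00-10:15, 11:25-12:50, 18:35-19:00 (invert busy blocks within the working day).
Keanu free: 07:35-12:50 (invert busy blocks within the working day).
Hana ∩ Keanu: 07:35-10:15, 11:25-12:50.
Those are the intersection windows.

07:35-10:15, 11:25-12:50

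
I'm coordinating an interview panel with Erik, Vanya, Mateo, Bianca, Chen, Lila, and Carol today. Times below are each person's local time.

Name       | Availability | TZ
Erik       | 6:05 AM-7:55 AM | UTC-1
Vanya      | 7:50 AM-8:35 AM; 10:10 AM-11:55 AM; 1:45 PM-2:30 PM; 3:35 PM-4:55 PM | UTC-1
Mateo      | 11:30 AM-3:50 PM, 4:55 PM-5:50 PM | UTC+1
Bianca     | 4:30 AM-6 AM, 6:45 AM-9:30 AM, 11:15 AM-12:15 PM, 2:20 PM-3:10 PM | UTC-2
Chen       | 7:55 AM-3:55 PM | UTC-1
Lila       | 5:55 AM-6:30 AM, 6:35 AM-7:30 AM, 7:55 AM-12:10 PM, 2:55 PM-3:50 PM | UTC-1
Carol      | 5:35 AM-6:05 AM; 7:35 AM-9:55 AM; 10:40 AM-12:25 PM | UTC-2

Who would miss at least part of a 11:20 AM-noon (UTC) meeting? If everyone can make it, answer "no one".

Erik in UTC: 07:05-08:55 (add 1h to convert from UTC-1).
Vanya in UTC: 08:50-09:35, 11:10-12:55, 14:45-15:30, 16:35-17:55 (add 1h to convert from UTC-1).
Mateo in UTC: 10:30-14:50, 15:55-16:50 (subtract 1h to convert from UTC+1).
Bianca in UTC: 06:30-08:00, 08:45-11:30, 13:15-14:15, 16:20-17:10 (add 2h to convert from UTC-2).
Chen in UTC: 08:55-16:55 (add 1h to convert from UTC-1).
Lila in UTC: 06:55-07:30, 07:35-08:30, 08:55-13:10, 15:55-16:50 (add 1h to convert from UTC-1).
Carol in UTC: 07:35-08:05, 09:35-11:55, 12:40-14:25 (add 2h to convert from UTC-2).
Erik: not fully free for 11:20-12:00. Vanya: free for 11:20-12:00. Mateo: free for 11:20-12:00. Bianca: not fully free for 11:20-12:00. Chen: free for 11:20-12:00. Lila: free for 11:20-12:00. Carol: not fully free for 11:20-12:00.

Bianca, Carol, Erik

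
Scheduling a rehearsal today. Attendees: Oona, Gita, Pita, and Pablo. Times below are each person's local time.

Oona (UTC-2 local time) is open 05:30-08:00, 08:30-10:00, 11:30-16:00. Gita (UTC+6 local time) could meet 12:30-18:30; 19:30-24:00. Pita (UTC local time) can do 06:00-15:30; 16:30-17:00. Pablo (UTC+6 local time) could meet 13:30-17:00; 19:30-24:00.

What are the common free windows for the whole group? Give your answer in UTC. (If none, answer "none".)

07:30-10:00, 10:30-11:00, 13:30-15:30, 16:30-17:00

Oona in UTC: 07:30-10:00, 10:30-12:00, 13:30-18:00 (add 2h to convert from UTC-2).
Gita in UTC: 06:30-12:30, 13:30-18:00 (subtract 6h to convert from UTC+6).
Pita in UTC: 06:00-15:30, 16:30-17:00.
Pablo in UTC: 07:30-11:00, 13:30-18:00 (subtract 6h to convert from UTC+6).
Oona ∩ Gita: 07:30-10:00, 10:30-12:00, 13:30-18:00.
Oona ∩ Gita ∩ Pita: 07:30-10:00, 10:30-12:00, 13:30-15:30, 16:30-17:00.
Oona ∩ Gita ∩ Pita ∩ Pablo: 07:30-10:00, 10:30-11:00, 13:30-15:30, 16:30-17:00.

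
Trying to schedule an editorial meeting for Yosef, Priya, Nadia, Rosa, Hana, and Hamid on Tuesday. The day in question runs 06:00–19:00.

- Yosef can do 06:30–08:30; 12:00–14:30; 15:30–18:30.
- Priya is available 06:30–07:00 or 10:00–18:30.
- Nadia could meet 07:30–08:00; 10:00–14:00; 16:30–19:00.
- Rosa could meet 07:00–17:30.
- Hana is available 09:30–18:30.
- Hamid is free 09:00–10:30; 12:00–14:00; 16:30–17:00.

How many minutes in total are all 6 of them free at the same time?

Yosef ∩ Priya: 06:30-07:00, 12:00-14:30, 15:30-18:30.
Yosef ∩ Priya ∩ Nadia: 12:00-14:00, 16:30-18:30.
Yosef ∩ Priya ∩ Nadia ∩ Rosa: 12:00-14:00, 16:30-17:30.
Yosef ∩ Priya ∩ Nadia ∩ Rosa ∩ Hana: 12:00-14:00, 16:30-17:30.
Yosef ∩ Priya ∩ Nadia ∩ Rosa ∩ Hana ∩ Hamid: 12:00-14:00, 16:30-17:00.
Summing the common windows: 120 + 30 = 150 minutes.

150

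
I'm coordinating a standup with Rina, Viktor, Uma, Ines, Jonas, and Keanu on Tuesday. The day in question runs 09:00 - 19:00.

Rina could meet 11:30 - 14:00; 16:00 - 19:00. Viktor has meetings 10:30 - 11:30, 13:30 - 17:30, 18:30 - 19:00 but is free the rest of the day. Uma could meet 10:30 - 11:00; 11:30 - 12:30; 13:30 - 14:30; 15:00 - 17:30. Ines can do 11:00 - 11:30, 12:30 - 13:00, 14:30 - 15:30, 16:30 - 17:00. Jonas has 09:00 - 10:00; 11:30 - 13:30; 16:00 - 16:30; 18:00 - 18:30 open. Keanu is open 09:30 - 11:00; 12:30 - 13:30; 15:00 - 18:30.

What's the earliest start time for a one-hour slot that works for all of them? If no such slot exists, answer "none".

Rina free: 11:30-14:00, 16:00-19:00.
Viktor free: 09:00-10:30, 11:30-13:30, 17:30-18:30 (invert busy blocks within the working day).
Uma free: 10:30-11:00, 11:30-12:30, 13:30-14:30, 15:00-17:30.
Ines free: 11:00-11:30, 12:30-13:00, 14:30-15:30, 16:30-17:00.
Jonas free: 09:00-10:00, 11:30-13:30, 16:00-16:30, 18:00-18:30.
Keanu free: 09:30-11:00, 12:30-13:30, 15:00-18:30.
Rina ∩ Viktor: 11:30-13:30, 17:30-18:30.
Rina ∩ Viktor ∩ Uma: 11:30-12:30.
Rina ∩ Viktor ∩ Uma ∩ Ines: ∅.
Rina ∩ Viktor ∩ Uma ∩ Ines ∩ Jonas: ∅.
Rina ∩ Viktor ∩ Uma ∩ Ines ∩ Jonas ∩ Keanu: ∅.
There is no time when everyone is free.
No common window is at least 60 minutes long.

none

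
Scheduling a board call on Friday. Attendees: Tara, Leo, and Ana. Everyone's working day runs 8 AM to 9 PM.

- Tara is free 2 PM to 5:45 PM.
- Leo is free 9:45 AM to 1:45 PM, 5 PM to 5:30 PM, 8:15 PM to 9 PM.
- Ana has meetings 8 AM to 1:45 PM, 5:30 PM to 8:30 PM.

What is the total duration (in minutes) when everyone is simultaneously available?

Tara free: 14:00-17:45.
Leo free: 09:45-13:45, 17:00-17:30, 20:15-21:00.
Ana free: 13:45-17:30, 20:30-21:00 (invert busy blocks within the working day).
Tara ∩ Leo: 17:00-17:30.
Tara ∩ Leo ∩ Ana: 17:00-17:30.
That's a single block of 30 minutes.

30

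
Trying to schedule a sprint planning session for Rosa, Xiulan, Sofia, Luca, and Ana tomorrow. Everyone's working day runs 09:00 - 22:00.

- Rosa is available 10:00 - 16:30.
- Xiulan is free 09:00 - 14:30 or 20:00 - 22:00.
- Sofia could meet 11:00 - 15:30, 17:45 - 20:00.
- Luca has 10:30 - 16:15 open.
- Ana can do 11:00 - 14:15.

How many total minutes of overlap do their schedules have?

Rosa ∩ Xiulan: 10:00-14:30.
Rosa ∩ Xiulan ∩ Sofia: 11:00-14:30.
Rosa ∩ Xiulan ∩ Sofia ∩ Luca: 11:00-14:30.
Rosa ∩ Xiulan ∩ Sofia ∩ Luca ∩ Ana: 11:00-14:15.
That's a single block of 195 minutes.

195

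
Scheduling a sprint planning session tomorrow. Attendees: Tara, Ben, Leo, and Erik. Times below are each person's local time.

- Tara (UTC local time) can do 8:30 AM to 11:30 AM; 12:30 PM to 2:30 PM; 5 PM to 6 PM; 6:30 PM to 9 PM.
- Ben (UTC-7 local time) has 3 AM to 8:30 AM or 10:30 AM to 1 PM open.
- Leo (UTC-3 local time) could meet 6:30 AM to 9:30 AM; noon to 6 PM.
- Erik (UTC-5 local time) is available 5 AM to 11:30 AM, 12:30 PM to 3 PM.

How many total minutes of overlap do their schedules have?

210

Tara in UTC: 08:30-11:30, 12:30-14:30, 17:00-18:00, 18:30-21:00.
Ben in UTC: 10:00-15:30, 17:30-20:00 (add 7h to convert from UTC-7).
Leo in UTC: 09:30-12:30, 15:00-21:00 (add 3h to convert from UTC-3).
Erik in UTC: 10:00-16:30, 17:30-20:00 (add 5h to convert from UTC-5).
Tara ∩ Ben: 10:00-11:30, 12:30-14:30, 17:30-18:00, 18:30-20:00.
Tara ∩ Ben ∩ Leo: 10:00-11:30, 17:30-18:00, 18:30-20:00.
Tara ∩ Ben ∩ Leo ∩ Erik: 10:00-11:30, 17:30-18:00, 18:30-20:00.
Summing the common windows: 90 + 30 + 90 = 210 minutes.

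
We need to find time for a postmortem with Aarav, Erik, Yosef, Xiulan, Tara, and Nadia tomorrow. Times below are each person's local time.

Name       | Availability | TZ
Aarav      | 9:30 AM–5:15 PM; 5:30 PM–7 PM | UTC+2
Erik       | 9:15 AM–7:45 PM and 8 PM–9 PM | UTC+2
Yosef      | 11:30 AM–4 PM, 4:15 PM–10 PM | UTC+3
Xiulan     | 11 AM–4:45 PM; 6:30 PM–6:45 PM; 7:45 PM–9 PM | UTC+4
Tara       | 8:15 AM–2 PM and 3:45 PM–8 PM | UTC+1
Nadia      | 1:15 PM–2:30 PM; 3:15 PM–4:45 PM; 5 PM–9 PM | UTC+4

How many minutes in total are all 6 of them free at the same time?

240

Aarav in UTC: 07:30-15:15, 15:30-17:00 (subtract 2h to convert from UTC+2).
Erik in UTC: 07:15-17:45, 18:00-19:00 (subtract 2h to convert from UTC+2).
Yosef in UTC: 08:30-13:00, 13:15-19:00 (subtract 3h to convert from UTC+3).
Xiulan in UTC: 07:00-12:45, 14:30-14:45, 15:45-17:00 (subtract 4h to convert from UTC+4).
Tara in UTC: 07:15-13:00, 14:45-19:00 (subtract 1h to convert from UTC+1).
Nadia in UTC: 09:15-10:30, 11:15-12:45, 13:00-17:00 (subtract 4h to convert from UTC+4).
Aarav ∩ Erik: 07:30-15:15, 15:30-17:00.
Aarav ∩ Erik ∩ Yosef: 08:30-13:00, 13:15-15:15, 15:30-17:00.
Aarav ∩ Erik ∩ Yosef ∩ Xiulan: 08:30-12:45, 14:30-14:45, 15:45-17:00.
Aarav ∩ Erik ∩ Yosef ∩ Xiulan ∩ Tara: 08:30-12:45, 15:45-17:00.
Aarav ∩ Erik ∩ Yosef ∩ Xiulan ∩ Tara ∩ Nadia: 09:15-10:30, 11:15-12:45, 15:45-17:00.
So the common availability across everyone is 09:15-10:30, 11:15-12:45, 15:45-17:00.
Summing the common windows: 75 + 90 + 75 = 240 minutes.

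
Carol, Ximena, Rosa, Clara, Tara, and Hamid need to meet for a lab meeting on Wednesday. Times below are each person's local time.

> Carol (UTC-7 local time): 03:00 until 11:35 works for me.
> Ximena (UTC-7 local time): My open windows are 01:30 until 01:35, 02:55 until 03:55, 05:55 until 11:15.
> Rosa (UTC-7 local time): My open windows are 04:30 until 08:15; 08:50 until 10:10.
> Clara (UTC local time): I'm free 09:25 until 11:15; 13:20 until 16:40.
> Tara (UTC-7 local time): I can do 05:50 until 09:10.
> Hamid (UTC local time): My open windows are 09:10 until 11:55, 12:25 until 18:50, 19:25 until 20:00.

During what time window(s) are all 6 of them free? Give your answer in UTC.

Carol in UTC: 10:00-18:35 (add 7h to convert from UTC-7).
Ximena in UTC: 08:30-08:35, 09:55-10:55, 12:55-18:15 (add 7h to convert from UTC-7).
Rosa in UTC: 11:30-15:15, 15:50-17:10 (add 7h to convert from UTC-7).
Clara in UTC: 09:25-11:15, 13:20-16:40.
Tara in UTC: 12:50-16:10 (add 7h to convert from UTC-7).
Hamid in UTC: 09:10-11:55, 12:25-18:50, 19:25-20:00.
Carol ∩ Ximena: 10:00-10:55, 12:55-18:15.
Carol ∩ Ximena ∩ Rosa: 12:55-15:15, 15:50-17:10.
Carol ∩ Ximena ∩ Rosa ∩ Clara: 13:20-15:15, 15:50-16:40.
Carol ∩ Ximena ∩ Rosa ∩ Clara ∩ Tara: 13:20-15:15, 15:50-16:10.
Carol ∩ Ximena ∩ Rosa ∩ Clara ∩ Tara ∩ Hamid: 13:20-15:15, 15:50-16:10.

13:20-15:15, 15:50-16:10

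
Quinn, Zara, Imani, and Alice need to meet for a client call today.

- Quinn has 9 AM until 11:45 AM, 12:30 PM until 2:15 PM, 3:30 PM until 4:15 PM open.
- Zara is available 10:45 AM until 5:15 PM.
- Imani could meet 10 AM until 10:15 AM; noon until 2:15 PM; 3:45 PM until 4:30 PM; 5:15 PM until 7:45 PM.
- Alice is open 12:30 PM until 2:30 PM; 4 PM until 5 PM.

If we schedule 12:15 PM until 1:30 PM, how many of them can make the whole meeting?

2

Zara and Imani can make the full 12:15-13:30 slot — that's 2.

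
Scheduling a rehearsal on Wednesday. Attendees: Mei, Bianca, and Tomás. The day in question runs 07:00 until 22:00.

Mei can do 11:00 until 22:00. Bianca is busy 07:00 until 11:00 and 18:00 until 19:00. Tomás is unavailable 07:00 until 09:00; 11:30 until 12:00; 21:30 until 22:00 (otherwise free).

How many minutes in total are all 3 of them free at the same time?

540

Mei free: 11:00-22:00.
Bianca free: 11:00-18:00, 19:00-22:00 (invert busy blocks within the working day).
Tomás free: 09:00-11:30, 12:00-21:30 (invert busy blocks within the working day).
Mei ∩ Bianca: 11:00-18:00, 19:00-22:00.
Mei ∩ Bianca ∩ Tomás: 11:00-11:30, 12:00-18:00, 19:00-21:30.
Summing the common windows: 30 + 360 + 150 = 540 minutes.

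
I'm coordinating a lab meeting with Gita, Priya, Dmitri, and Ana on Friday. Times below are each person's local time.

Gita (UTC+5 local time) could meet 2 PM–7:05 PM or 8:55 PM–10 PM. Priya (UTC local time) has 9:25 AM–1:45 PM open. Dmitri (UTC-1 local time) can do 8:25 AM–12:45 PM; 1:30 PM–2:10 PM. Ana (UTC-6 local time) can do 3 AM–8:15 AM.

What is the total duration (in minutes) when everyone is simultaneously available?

Gita in UTC: 09:00-14:05, 15:55-17:00 (subtract 5h to convert from UTC+5).
Priya in UTC: 09:25-13:45.
Dmitri in UTC: 09:25-13:45, 14:30-15:10 (add 1h to convert from UTC-1).
Ana in UTC: 09:00-14:15 (add 6h to convert from UTC-6).
Gita ∩ Priya: 09:25-13:45.
Gita ∩ Priya ∩ Dmitri: 09:25-13:45.
Gita ∩ Priya ∩ Dmitri ∩ Ana: 09:25-13:45.
That's a single block of 260 minutes.

260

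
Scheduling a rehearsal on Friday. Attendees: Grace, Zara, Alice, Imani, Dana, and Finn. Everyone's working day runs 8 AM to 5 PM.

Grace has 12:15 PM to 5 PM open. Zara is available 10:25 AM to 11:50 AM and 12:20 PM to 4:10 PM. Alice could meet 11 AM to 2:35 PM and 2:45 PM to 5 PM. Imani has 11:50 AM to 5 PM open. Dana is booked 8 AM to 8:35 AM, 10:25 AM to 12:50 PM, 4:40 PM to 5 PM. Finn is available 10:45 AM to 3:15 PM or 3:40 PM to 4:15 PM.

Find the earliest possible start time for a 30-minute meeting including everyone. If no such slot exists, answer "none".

Grace free: 12:15-17:00.
Zara free: 10:25-11:50, 12:20-16:10.
Alice free: 11:00-14:35, 14:45-17:00.
Imani free: 11:50-17:00.
Dana free: 08:35-10:25, 12:50-16:40 (invert busy blocks within the working day).
Finn free: 10:45-15:15, 15:40-16:15.
Grace ∩ Zara: 12:20-16:10.
Grace ∩ Zara ∩ Alice: 12:20-14:35, 14:45-16:10.
Grace ∩ Zara ∩ Alice ∩ Imani: 12:20-14:35, 14:45-16:10.
Grace ∩ Zara ∩ Alice ∩ Imani ∩ Dana: 12:50-14:35, 14:45-16:10.
Grace ∩ Zara ∩ Alice ∩ Imani ∩ Dana ∩ Finn: 12:50-14:35, 14:45-15:15, 15:40-16:10.
So the common availability across everyone is 12:50-14:35, 14:45-15:15, 15:40-16:10.
The first common window of at least 30 minutes is 12:50-14:35, so the earliest start is 12:50.

12:50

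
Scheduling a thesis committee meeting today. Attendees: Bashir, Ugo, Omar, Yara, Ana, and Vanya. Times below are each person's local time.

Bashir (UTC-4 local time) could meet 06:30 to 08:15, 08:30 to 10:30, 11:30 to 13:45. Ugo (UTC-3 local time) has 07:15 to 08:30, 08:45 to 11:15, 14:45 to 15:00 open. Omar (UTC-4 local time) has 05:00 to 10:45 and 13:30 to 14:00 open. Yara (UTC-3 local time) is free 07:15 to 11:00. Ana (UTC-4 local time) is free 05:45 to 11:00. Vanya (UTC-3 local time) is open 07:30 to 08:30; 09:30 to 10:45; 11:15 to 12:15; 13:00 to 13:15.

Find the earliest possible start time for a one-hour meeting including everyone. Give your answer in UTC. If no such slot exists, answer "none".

10:30

Bashir in UTC: 10:30-12:15, 12:30-14:30, 15:30-17:45 (add 4h to convert from UTC-4).
Ugo in UTC: 10:15-11:30, 11:45-14:15, 17:45-18:00 (add 3h to convert from UTC-3).
Omar in UTC: 09:00-14:45, 17:30-18:00 (add 4h to convert from UTC-4).
Yara in UTC: 10:15-14:00 (add 3h to convert from UTC-3).
Ana in UTC: 09:45-15:00 (add 4h to convert from UTC-4).
Vanya in UTC: 10:30-11:30, 12:30-13:45, 14:15-15:15, 16:00-16:15 (add 3h to convert from UTC-3).
Bashir ∩ Ugo: 10:30-11:30, 11:45-12:15, 12:30-14:15.
Bashir ∩ Ugo ∩ Omar: 10:30-11:30, 11:45-12:15, 12:30-14:15.
Bashir ∩ Ugo ∩ Omar ∩ Yara: 10:30-11:30, 11:45-12:15, 12:30-14:00.
Bashir ∩ Ugo ∩ Omar ∩ Yara ∩ Ana: 10:30-11:30, 11:45-12:15, 12:30-14:00.
Bashir ∩ Ugo ∩ Omar ∩ Yara ∩ Ana ∩ Vanya: 10:30-11:30, 12:30-13:45.
Those are the intersection windows.
The first common window of at least 60 minutes is 10:30-11:30, so the earliest start is 10:30.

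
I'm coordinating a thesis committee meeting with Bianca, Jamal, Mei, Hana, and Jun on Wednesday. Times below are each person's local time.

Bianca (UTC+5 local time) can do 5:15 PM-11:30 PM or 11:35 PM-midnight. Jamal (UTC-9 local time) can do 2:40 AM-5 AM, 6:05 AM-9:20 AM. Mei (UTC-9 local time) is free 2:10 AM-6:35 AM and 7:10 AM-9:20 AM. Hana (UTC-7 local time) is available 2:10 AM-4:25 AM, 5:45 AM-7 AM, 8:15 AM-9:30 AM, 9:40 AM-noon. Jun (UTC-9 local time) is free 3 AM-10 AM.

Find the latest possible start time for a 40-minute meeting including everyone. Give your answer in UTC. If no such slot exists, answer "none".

Bianca in UTC: 12:15-18:30, 18:35-19:00 (subtract 5h to convert from UTC+5).
Jamal in UTC: 11:40-14:00, 15:05-18:20 (add 9h to convert from UTC-9).
Mei in UTC: 11:10-15:35, 16:10-18:20 (add 9h to convert from UTC-9).
Hana in UTC: 09:10-11:25, 12:45-14:00, 15:15-16:30, 16:40-19:00 (add 7h to convert from UTC-7).
Jun in UTC: 12:00-19:00 (add 9h to convert from UTC-9).
Bianca ∩ Jamal: 12:15-14:00, 15:05-18:20.
Bianca ∩ Jamal ∩ Mei: 12:15-14:00, 15:05-15:35, 16:10-18:20.
Bianca ∩ Jamal ∩ Mei ∩ Hana: 12:45-14:00, 15:15-15:35, 16:10-16:30, 16:40-18:20.
Bianca ∩ Jamal ∩ Mei ∩ Hana ∩ Jun: 12:45-14:00, 15:15-15:35, 16:10-16:30, 16:40-18:20.
The last common window of at least 40 minutes is 16:40-18:20; a 40-minute meeting can start as late as 17:40 and still end by 18:20.

17:40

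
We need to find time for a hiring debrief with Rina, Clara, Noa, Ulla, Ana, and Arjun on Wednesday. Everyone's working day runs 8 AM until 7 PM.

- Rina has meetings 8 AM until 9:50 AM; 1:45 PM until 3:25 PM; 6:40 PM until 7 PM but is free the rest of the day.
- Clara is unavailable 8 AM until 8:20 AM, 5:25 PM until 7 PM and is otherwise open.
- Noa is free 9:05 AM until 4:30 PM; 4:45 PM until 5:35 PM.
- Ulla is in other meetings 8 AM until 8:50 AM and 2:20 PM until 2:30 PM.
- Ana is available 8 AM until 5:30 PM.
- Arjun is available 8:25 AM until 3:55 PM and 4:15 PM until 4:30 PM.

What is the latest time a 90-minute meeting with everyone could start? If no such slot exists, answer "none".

12:15

Rina free: 09:50-13:45, 15:25-18:40 (invert busy blocks within the working day).
Clara free: 08:20-17:25 (invert busy blocks within the working day).
Noa free: 09:05-16:30, 16:45-17:35.
Ulla free: 08:50-14:20, 14:30-19:00 (invert busy blocks within the working day).
Ana free: 08:00-17:30.
Arjun free: 08:25-15:55, 16:15-16:30.
Rina ∩ Clara: 09:50-13:45, 15:25-17:25.
Rina ∩ Clara ∩ Noa: 09:50-13:45, 15:25-16:30, 16:45-17:25.
Rina ∩ Clara ∩ Noa ∩ Ulla: 09:50-13:45, 15:25-16:30, 16:45-17:25.
Rina ∩ Clara ∩ Noa ∩ Ulla ∩ Ana: 09:50-13:45, 15:25-16:30, 16:45-17:25.
Rina ∩ Clara ∩ Noa ∩ Ulla ∩ Ana ∩ Arjun: 09:50-13:45, 15:25-15:55, 16:15-16:30.
The last common window of at least 90 minutes is 09:50-13:45; a 90-minute meeting can start as late as 12:15 and still end by 13:45.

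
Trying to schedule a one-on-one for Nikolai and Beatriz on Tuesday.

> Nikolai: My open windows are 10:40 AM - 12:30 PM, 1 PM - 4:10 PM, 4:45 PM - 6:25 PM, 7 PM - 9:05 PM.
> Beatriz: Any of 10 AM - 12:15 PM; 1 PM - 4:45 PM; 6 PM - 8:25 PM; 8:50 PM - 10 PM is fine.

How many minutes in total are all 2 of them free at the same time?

Nikolai ∩ Beatriz: 10:40-12:15, 13:00-16:10, 18:00-18:25, 19:00-20:25, 20:50-21:05.
Summing the common windows: 95 + 190 + 25 + 85 + 15 = 410 minutes.

410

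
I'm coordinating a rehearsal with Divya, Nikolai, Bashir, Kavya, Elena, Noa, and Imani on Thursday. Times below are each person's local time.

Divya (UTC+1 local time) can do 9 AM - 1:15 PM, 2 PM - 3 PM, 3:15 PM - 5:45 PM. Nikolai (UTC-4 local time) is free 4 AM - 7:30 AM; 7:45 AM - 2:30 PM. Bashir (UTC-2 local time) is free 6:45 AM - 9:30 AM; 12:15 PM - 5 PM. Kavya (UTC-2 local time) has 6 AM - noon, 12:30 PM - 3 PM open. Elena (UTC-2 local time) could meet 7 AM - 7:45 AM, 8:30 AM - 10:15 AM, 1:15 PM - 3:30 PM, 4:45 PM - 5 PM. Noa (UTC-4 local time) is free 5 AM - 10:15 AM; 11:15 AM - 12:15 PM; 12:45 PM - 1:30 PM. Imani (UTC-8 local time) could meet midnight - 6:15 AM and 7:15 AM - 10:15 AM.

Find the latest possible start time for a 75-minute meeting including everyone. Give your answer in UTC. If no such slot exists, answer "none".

none

Divya in UTC: 08:00-12:15, 13:00-14:00, 14:15-16:45 (subtract 1h to convert from UTC+1).
Nikolai in UTC: 08:00-11:30, 11:45-18:30 (add 4h to convert from UTC-4).
Bashir in UTC: 08:45-11:30, 14:15-19:00 (add 2h to convert from UTC-2).
Kavya in UTC: 08:00-14:00, 14:30-17:00 (add 2h to convert from UTC-2).
Elena in UTC: 09:00-09:45, 10:30-12:15, 15:15-17:30, 18:45-19:00 (add 2h to convert from UTC-2).
Noa in UTC: 09:00-14:15, 15:15-16:15, 16:45-17:30 (add 4h to convert from UTC-4).
Imani in UTC: 08:00-14:15, 15:15-18:15 (add 8h to convert from UTC-8).
Divya ∩ Nikolai: 08:00-11:30, 11:45-12:15, 13:00-14:00, 14:15-16:45.
Divya ∩ Nikolai ∩ Bashir: 08:45-11:30, 14:15-16:45.
Divya ∩ Nikolai ∩ Bashir ∩ Kavya: 08:45-11:30, 14:30-16:45.
Divya ∩ Nikolai ∩ Bashir ∩ Kavya ∩ Elena: 09:00-09:45, 10:30-11:30, 15:15-16:45.
Divya ∩ Nikolai ∩ Bashir ∩ Kavya ∩ Elena ∩ Noa: 09:00-09:45, 10:30-11:30, 15:15-16:15.
Divya ∩ Nikolai ∩ Bashir ∩ Kavya ∩ Elena ∩ Noa ∩ Imani: 09:00-09:45, 10:30-11:30, 15:15-16:15.
No common window is at least 75 minutes long.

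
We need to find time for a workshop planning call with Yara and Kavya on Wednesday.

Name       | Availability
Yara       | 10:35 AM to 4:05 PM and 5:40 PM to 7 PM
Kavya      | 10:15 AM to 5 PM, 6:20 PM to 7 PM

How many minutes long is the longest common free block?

Yara ∩ Kavya: 10:35-16:05, 18:20-19:00.
The longest is 10:35-16:05 at 330 minutes.

330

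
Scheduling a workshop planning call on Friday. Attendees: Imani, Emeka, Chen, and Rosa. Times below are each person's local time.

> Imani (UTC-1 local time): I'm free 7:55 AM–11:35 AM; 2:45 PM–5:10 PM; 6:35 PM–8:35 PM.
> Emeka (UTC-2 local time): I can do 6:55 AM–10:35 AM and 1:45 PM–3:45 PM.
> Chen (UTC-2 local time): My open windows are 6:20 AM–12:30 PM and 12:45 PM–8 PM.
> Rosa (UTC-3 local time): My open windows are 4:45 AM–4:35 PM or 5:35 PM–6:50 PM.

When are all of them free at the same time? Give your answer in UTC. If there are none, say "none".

08:55-12:35, 15:45-17:45

Imani in UTC: 08:55-12:35, 15:45-18:10, 19:35-21:35 (add 1h to convert from UTC-1).
Emeka in UTC: 08:55-12:35, 15:45-17:45 (add 2h to convert from UTC-2).
Chen in UTC: 08:20-14:30, 14:45-22:00 (add 2h to convert from UTC-2).
Rosa in UTC: 07:45-19:35, 20:35-21:50 (add 3h to convert from UTC-3).
Imani ∩ Emeka: 08:55-12:35, 15:45-17:45.
Imani ∩ Emeka ∩ Chen: 08:55-12:35, 15:45-17:45.
Imani ∩ Emeka ∩ Chen ∩ Rosa: 08:55-12:35, 15:45-17:45.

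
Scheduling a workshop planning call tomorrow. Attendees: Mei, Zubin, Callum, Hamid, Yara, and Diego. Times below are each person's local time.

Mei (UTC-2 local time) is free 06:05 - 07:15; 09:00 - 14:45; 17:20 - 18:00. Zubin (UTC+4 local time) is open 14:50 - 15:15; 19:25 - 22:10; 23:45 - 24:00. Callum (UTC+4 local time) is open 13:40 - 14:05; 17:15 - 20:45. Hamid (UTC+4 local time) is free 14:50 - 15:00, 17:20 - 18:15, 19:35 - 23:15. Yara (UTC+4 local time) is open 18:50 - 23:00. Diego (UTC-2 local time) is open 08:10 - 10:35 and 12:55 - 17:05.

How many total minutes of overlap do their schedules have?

Mei in UTC: 08:05-09:15, 11:00-16:45, 19:20-20:00 (add 2h to convert from UTC-2).
Zubin in UTC: 10:50-11:15, 15:25-18:10, 19:45-20:00 (subtract 4h to convert from UTC+4).
Callum in UTC: 09:40-10:05, 13:15-16:45 (subtract 4h to convert from UTC+4).
Hamid in UTC: 10:50-11:00, 13:20-14:15, 15:35-19:15 (subtract 4h to convert from UTC+4).
Yara in UTC: 14:50-19:00 (subtract 4h to convert from UTC+4).
Diego in UTC: 10:10-12:35, 14:55-19:05 (add 2h to convert from UTC-2).
Mei ∩ Zubin: 11:00-11:15, 15:25-16:45, 19:45-20:00.
Mei ∩ Zubin ∩ Callum: 15:25-16:45.
Mei ∩ Zubin ∩ Callum ∩ Hamid: 15:35-16:45.
Mei ∩ Zubin ∩ Callum ∩ Hamid ∩ Yara: 15:35-16:45.
Mei ∩ Zubin ∩ Callum ∩ Hamid ∩ Yara ∩ Diego: 15:35-16:45.
That's a single block of 70 minutes.

70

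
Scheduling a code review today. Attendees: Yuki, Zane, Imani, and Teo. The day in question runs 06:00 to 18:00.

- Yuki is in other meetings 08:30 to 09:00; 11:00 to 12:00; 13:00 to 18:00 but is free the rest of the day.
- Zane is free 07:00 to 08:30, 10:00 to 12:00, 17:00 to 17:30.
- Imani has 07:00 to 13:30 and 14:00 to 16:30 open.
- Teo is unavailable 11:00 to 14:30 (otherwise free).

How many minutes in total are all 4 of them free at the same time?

Yuki free: 06:00-08:30, 09:00-11:00, 12:00-13:00 (invert busy blocks within the working day).
Zane free: 07:00-08:30, 10:00-12:00, 17:00-17:30.
Imani free: 07:00-13:30, 14:00-16:30.
Teo free: 06:00-11:00, 14:30-18:00 (invert busy blocks within the working day).
Yuki ∩ Zane: 07:00-08:30, 10:00-11:00.
Yuki ∩ Zane ∩ Imani: 07:00-08:30, 10:00-11:00.
Yuki ∩ Zane ∩ Imani ∩ Teo: 07:00-08:30, 10:00-11:00.
Summing the common windows: 90 + 60 = 150 minutes.

150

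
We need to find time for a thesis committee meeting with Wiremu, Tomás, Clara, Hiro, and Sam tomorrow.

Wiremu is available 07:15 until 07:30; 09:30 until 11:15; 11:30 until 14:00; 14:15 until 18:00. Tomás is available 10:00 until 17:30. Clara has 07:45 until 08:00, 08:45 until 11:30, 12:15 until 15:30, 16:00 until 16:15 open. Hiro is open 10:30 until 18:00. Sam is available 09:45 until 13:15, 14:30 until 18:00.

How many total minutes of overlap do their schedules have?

Wiremu ∩ Tomás: 10:00-11:15, 11:30-14:00, 14:15-17:30.
Wiremu ∩ Tomás ∩ Clara: 10:00-11:15, 12:15-14:00, 14:15-15:30, 16:00-16:15.
Wiremu ∩ Tomás ∩ Clara ∩ Hiro: 10:30-11:15, 12:15-14:00, 14:15-15:30, 16:00-16:15.
Wiremu ∩ Tomás ∩ Clara ∩ Hiro ∩ Sam: 10:30-11:15, 12:15-13:15, 14:30-15:30, 16:00-16:15.
Summing the common windows: 45 + 60 + 60 + 15 = 180 minutes.

180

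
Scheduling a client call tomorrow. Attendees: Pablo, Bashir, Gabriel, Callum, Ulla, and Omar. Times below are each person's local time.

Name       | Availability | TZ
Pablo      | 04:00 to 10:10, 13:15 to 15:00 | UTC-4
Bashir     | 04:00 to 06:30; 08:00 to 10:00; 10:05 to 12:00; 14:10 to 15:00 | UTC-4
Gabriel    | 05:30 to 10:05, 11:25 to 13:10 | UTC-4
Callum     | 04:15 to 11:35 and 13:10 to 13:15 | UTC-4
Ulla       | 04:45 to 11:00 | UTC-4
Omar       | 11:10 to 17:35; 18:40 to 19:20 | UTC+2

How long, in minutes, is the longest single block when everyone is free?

120

Pablo in UTC: 08:00-14:10, 17:15-19:00 (add 4h to convert from UTC-4).
Bashir in UTC: 08:00-10:30, 12:00-14:00, 14:05-16:00, 18:10-19:00 (add 4h to convert from UTC-4).
Gabriel in UTC: 09:30-14:05, 15:25-17:10 (add 4h to convert from UTC-4).
Callum in UTC: 08:15-15:35, 17:10-17:15 (add 4h to convert from UTC-4).
Ulla in UTC: 08:45-15:00 (add 4h to convert from UTC-4).
Omar in UTC: 09:10-15:35, 16:40-17:20 (subtract 2h to convert from UTC+2).
Pablo ∩ Bashir: 08:00-10:30, 12:00-14:00, 14:05-14:10, 18:10-19:00.
Pablo ∩ Bashir ∩ Gabriel: 09:30-10:30, 12:00-14:00.
Pablo ∩ Bashir ∩ Gabriel ∩ Callum: 09:30-10:30, 12:00-14:00.
Pablo ∩ Bashir ∩ Gabriel ∩ Callum ∩ Ulla: 09:30-10:30, 12:00-14:00.
Pablo ∩ Bashir ∩ Gabriel ∩ Callum ∩ Ulla ∩ Omar: 09:30-10:30, 12:00-14:00.
The longest is 12:00-14:00 at 120 minutes.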